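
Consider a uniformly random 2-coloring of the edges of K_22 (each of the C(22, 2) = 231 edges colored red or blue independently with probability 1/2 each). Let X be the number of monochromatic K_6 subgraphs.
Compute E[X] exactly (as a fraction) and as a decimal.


Let X = Σ_S X_S over the C(22, 6) = 74613 subsets S of size 6, where X_S = 1 if the K_6 on S is monochromatic.
For a fixed S, the K_6 on S has C(6, 2) = 15 edges. P[all 15 edges red] = (1/2)^15, and likewise for blue, so P[monochromatic] = 2·(1/2)^15 = 2^{1 − 15} = 1/16384.
Summing: E[X] = C(22, 6) · 2^{1 − 15} = 74613 · 1/16384 = 74613/16384.
Numerically: E[X] ≈ 4.5540.

E[X] = C(22,6)·2^(1−C(6,2)) = 74613/16384 ≈ 4.5540.


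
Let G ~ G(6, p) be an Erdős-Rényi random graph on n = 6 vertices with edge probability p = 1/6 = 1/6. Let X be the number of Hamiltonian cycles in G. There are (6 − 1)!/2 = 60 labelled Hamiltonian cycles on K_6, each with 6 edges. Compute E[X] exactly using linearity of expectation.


K_6 has (6 − 1)!/2 = 60 labelled Hamiltonian cycles.
For each such Hamiltonian cycle H, let X_H = 1 if all 6 edges of H are present in G. Then P[X_H = 1] = p^{6} = (1/6)^{6} = 1/46656.
Summing the indicators: E[X] = Σ_H E[X_H] = 60 · p^{6} = 60 · 1/46656 = 5/3888.
Numerically: E[X] ≈ 0.00129.

E[X] = 60 · (1/6)^{6} = 5/3888 ≈ 0.00129.


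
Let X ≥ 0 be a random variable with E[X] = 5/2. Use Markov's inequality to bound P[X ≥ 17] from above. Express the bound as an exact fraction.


μ = E[X] = 5/2, a = 17.
Markov: P[X ≥ 17] ≤ μ/a = (5/2)/17 = 5/34.
Numerically: ≈ 0.14706.
(Since a = 17 > μ = 2.50000, the bound 5/34 is < 1 and informative.)

P[X ≥ 17] ≤ 5/34 ≈ 0.14706.


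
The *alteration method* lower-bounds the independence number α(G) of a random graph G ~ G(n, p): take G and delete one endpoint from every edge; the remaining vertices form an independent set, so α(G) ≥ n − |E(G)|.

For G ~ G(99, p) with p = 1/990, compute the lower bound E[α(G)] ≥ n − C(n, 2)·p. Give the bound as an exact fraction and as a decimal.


E[|E(G)|] = C(99, 2)·p = 4851 · (1/990) = 49/10.
E[α(G)] ≥ n − E[|E(G)|] = 99 − 49/10 = 941/10.
Numerically: ≈ 94.1000.
(This is only a lower bound; the true E[α(G)] may be larger.)

E[α(G)] ≥ 941/10 ≈ 94.1000.


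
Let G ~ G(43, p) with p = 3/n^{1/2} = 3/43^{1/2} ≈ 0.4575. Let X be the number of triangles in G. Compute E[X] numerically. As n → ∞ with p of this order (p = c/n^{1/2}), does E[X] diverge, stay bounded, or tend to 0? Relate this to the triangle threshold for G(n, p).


Number of potential triangles: C(43, 3) = 12341.
Each occurs with probability p³ ≈ (0.4575)³ ≈ 9.5754916e-02.
By linearity: E[X] = C(43, 3)·p³ ≈ 12341 · 9.5754916e-02 ≈ 1181.71142.
Since α = 1/2 < 1, p = c/n^{1/2} ≫ 1/n is above the triangle threshold p ~ 1/n. Asymptotically E[X] ~ (c³/6)·n^{3(1−α)} = (3³/6)·n^{1.5} → ∞; triangles are abundant w.h.p.

E[X] ≈ 1181.71142; in regime p = Θ(1/n^{1/2}) E[X] diverges (above the triangle threshold p ~ 1/n).


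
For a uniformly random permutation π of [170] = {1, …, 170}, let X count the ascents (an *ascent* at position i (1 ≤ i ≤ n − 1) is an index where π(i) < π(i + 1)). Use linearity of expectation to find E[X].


Write X = Σ X_I over i = 1, …, 169, with X_I the indicator of one ascent.
There are 169 indicators.
For each fixed i, the pair (π(i), π(i+1)) is a uniformly random ordered pair of distinct values from {1, …, 170}; by symmetry P[π(i) < π(i+1)] = 1/2.
By linearity: E[X] = 169 · (1/2) = (170 − 1) · (1/2) = 169/2 ≈ 84.50000.

E[X] = 169/2 = 84.50000.


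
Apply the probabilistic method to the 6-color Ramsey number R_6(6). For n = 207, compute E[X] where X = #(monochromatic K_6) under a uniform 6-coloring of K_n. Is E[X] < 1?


E[X] = C(207, 6) · 6^{1 − 15} = 101563230237 · 6^{−14} = 101563230237/78364164096.
As a reduced fraction: E[X] = 33854410079/26121388032 ≈ 1.2960418.
Is E[X] < 1? NO.
Since E[X] ≥ 1, the first-moment bound is inconclusive at n = 207; it does NOT by itself certify R_6(6) > 207.

E[X] = 33854410079/26121388032 ≈ 1.2960418; E[X] ≥ 1; first-moment method inconclusive here.


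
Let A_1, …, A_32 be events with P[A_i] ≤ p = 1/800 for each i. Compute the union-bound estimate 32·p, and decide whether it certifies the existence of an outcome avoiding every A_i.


Union bound: P[∪_{i=1}^{32} A_i] ≤ Σ_i P[A_i] ≤ 32·p = 32·(1/800) = 1/25.
Numerically: 1/25 ≈ 0.040000.
Is 1/25 < 1? YES.
Since P[∪ A_i] ≤ 1/25 < 1, the complement has P[∩ A_i^c] ≥ 1 − 1/25 = 24/25 > 0, so some outcome avoids every A_i.

32·p = 1/25 ≈ 0.040000; existence CERTIFIED by the union bound.


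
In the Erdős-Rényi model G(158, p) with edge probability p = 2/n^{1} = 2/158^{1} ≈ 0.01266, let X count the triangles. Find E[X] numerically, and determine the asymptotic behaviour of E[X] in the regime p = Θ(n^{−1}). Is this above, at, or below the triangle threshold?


Number of potential triangles: C(158, 3) = 644956.
Each occurs with probability p³ ≈ (0.01266)³ ≈ 2.028237e-06.
By linearity: E[X] = C(158, 3)·p³ ≈ 644956 · 2.028237e-06 ≈ 1.3081.
Here α = 1, so p = 2/n is exactly at the triangle threshold p ~ 1/n. Asymptotically E[X] → c³/6 = 2³/6 = 4/3 ≈ 1.3333, a bounded constant. In this regime the triangle count is asymptotically Poisson(c³/6).

E[X] ≈ 1.3081; in regime p = Θ(1/n^{1}) E[X] stays bounded (at the triangle threshold p ~ 1/n).


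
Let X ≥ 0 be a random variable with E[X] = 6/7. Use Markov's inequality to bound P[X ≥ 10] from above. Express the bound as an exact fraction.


μ = E[X] = 6/7, a = 10.
Markov: P[X ≥ 10] ≤ μ/a = (6/7)/10 = 3/35.
Numerically: ≈ 0.08571.
(Since a = 10 > μ = 0.85714, the bound 3/35 is < 1 and informative.)

P[X ≥ 10] ≤ 3/35 ≈ 0.08571.


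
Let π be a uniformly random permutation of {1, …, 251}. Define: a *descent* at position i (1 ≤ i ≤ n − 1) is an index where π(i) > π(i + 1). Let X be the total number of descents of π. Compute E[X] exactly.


Write X = Σ X_I over i = 1, …, 250, with X_I the indicator of one descent.
There are 250 indicators.
For each fixed i, the pair (π(i), π(i+1)) is a uniformly random ordered pair of distinct values from {1, …, 251}; by symmetry P[π(i) > π(i+1)] = 1/2.
By linearity: E[X] = 250 · (1/2) = (251 − 1) · (1/2) = 125 ≈ 125.00000.

E[X] = 125 = 125.00000.


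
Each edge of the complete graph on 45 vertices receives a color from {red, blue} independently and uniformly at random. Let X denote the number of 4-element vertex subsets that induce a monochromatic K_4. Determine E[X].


Let X = Σ_S X_S over the C(45, 4) = 148995 subsets S of size 4, where X_S = 1 if the K_4 on S is monochromatic.
For a fixed S, the K_4 on S has C(4, 2) = 6 edges. P[all 6 edges red] = (1/2)^6, and likewise for blue, so P[monochromatic] = 2·(1/2)^6 = 2^{1 − 6} = 1/32.
Summing: E[X] = C(45, 4) · 2^{1 − 6} = 148995 · 1/32 = 148995/32.
Numerically: E[X] ≈ 4656.094.

E[X] = C(45,4)·2^(1−C(4,2)) = 148995/32 ≈ 4656.094.


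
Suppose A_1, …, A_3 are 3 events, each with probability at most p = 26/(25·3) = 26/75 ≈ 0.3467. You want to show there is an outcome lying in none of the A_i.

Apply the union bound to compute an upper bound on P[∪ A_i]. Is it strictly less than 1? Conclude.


Union bound: P[∪_{i=1}^{3} A_i] ≤ Σ_i P[A_i] ≤ 3·p = 3·(26/75) = 26/25.
Numerically: 26/25 ≈ 1.0400.
Is 26/25 < 1? NO.
Since the bound 26/25 is ≥ 1, the union bound is uninformative here; it does NOT by itself certify existence.

3·p = 26/25 ≈ 1.0400; existence NOT certified by the union bound.


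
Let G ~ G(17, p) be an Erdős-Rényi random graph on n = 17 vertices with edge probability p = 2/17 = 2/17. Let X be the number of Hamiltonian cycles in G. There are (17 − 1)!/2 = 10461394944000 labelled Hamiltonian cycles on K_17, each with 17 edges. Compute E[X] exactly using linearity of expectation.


K_17 has (17 − 1)!/2 = 10461394944000 labelled Hamiltonian cycles.
For each such Hamiltonian cycle H, let X_H = 1 if all 17 edges of H are present in G. Then P[X_H = 1] = p^{17} = (2/17)^{17} = 131072/827240261886336764177.
Summing the indicators: E[X] = Σ_H E[X_H] = 10461394944000 · p^{17} = 10461394944000 · 131072/827240261886336764177 = 1371195958099968000/827240261886336764177.
Numerically: E[X] ≈ 0.001658.

E[X] = 10461394944000 · (2/17)^{17} = 1371195958099968000/827240261886336764177 ≈ 0.001658.


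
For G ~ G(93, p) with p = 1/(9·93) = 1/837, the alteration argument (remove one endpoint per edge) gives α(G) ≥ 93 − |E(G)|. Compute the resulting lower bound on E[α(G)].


E[|E(G)|] = C(93, 2)·p = 4278 · (1/837) = 46/9.
E[α(G)] ≥ n − E[|E(G)|] = 93 − 46/9 = 791/9.
Numerically: ≈ 87.888889.
(This is only a lower bound; the true E[α(G)] may be larger.)

E[α(G)] ≥ 791/9 ≈ 87.888889.


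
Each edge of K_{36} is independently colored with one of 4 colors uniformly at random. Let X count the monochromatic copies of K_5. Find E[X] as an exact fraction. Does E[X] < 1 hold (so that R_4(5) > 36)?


E[X] = C(36, 5) · 4^{1 − 10} = 376992 · 4^{−9} = 376992/262144.
As a reduced fraction: E[X] = 11781/8192 ≈ 1.438.
Is E[X] < 1? NO.
Since E[X] ≥ 1, the first-moment bound is inconclusive at n = 36; it does NOT by itself certify R_4(5) > 36.

E[X] = 11781/8192 ≈ 1.438; E[X] ≥ 1; first-moment method inconclusive here.


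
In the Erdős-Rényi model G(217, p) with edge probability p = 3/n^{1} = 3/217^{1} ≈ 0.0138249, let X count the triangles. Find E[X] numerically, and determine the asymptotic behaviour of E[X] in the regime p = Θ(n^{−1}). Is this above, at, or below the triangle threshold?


Number of potential triangles: C(217, 3) = 1679580.
Each occurs with probability p³ ≈ (0.0138249)³ ≈ 2.64231483e-06.
By linearity: E[X] = C(217, 3)·p³ ≈ 1679580 · 2.64231483e-06 ≈ 4.437979.
Here α = 1, so p = 3/n is exactly at the triangle threshold p ~ 1/n. Asymptotically E[X] → c³/6 = 3³/6 = 9/2 ≈ 4.500000, a bounded constant. In this regime the triangle count is asymptotically Poisson(c³/6).

E[X] ≈ 4.437979; in regime p = Θ(1/n^{1}) E[X] stays bounded (at the triangle threshold p ~ 1/n).


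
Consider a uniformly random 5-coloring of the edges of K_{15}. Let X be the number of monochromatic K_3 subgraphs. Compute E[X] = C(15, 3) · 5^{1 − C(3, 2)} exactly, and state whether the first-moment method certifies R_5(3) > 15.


E[X] = C(15, 3) · 5^{1 − 3} = 455 · 5^{−2} = 455/25.
As a reduced fraction: E[X] = 91/5 ≈ 18.20000.
Is E[X] < 1? NO.
Since E[X] ≥ 1, the first-moment bound is inconclusive at n = 15; it does NOT by itself certify R_5(3) > 15.

E[X] = 91/5 ≈ 18.20000; E[X] ≥ 1; first-moment method inconclusive here.


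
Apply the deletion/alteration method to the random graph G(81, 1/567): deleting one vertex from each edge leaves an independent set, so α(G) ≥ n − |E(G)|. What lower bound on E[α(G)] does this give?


E[|E(G)|] = C(81, 2)·p = 3240 · (1/567) = 40/7.
E[α(G)] ≥ n − E[|E(G)|] = 81 − 40/7 = 527/7.
Numerically: ≈ 75.285714.
(This is only a lower bound; the true E[α(G)] may be larger.)

E[α(G)] ≥ 527/7 ≈ 75.285714.


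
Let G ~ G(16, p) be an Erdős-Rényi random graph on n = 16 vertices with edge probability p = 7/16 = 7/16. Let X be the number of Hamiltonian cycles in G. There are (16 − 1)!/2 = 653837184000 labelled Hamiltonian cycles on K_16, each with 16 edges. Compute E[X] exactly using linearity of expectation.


K_16 has (16 − 1)!/2 = 653837184000 labelled Hamiltonian cycles.
For each such Hamiltonian cycle H, let X_H = 1 if all 16 edges of H are present in G. Then P[X_H = 1] = p^{16} = (7/16)^{16} = 33232930569601/18446744073709551616.
Summing the indicators: E[X] = Σ_H E[X_H] = 653837184000 · p^{16} = 653837184000 · 33232930569601/18446744073709551616 = 21219654042671322112875/18014398509481984.
Numerically: E[X] ≈ 1.178e+06.

E[X] = 653837184000 · (7/16)^{16} = 21219654042671322112875/18014398509481984 ≈ 1.178e+06.


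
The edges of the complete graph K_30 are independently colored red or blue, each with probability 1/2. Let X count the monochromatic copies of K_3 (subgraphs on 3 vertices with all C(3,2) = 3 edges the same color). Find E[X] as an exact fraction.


Let X = Σ_S X_S over the C(30, 3) = 4060 subsets S of size 3, where X_S = 1 if the K_3 on S is monochromatic.
For a fixed S, the K_3 on S has C(3, 2) = 3 edges. P[all 3 edges red] = (1/2)^3, and likewise for blue, so P[monochromatic] = 2·(1/2)^3 = 2^{1 − 3} = 1/4.
By linearity: E[X] = C(30, 3) · 2^{1 − 3} = 4060 · 1/4 = 1015.
Numerically: E[X] ≈ 1015.000000.

E[X] = C(30,3)·2^(1−C(3,2)) = 1015 ≈ 1015.000000.


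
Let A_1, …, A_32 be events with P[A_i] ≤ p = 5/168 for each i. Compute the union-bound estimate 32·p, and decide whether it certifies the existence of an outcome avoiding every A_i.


Union bound: P[∪_{i=1}^{32} A_i] ≤ Σ_i P[A_i] ≤ 32·p = 32·(5/168) = 20/21.
Numerically: 20/21 ≈ 0.952381.
Is 20/21 < 1? YES.
Since P[∪ A_i] ≤ 20/21 < 1, the complement has P[∩ A_i^c] ≥ 1 − 20/21 = 1/21 > 0, so some outcome avoids every A_i.

32·p = 20/21 ≈ 0.952381; existence CERTIFIED by the union bound.


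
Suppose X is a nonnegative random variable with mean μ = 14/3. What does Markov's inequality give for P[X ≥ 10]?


μ = E[X] = 14/3, a = 10.
Markov: P[X ≥ 10] ≤ μ/a = (14/3)/10 = 7/15.
Numerically: ≈ 0.46667.
(Since a = 10 > μ = 4.66667, the bound 7/15 is < 1 and informative.)

P[X ≥ 10] ≤ 7/15 ≈ 0.46667.


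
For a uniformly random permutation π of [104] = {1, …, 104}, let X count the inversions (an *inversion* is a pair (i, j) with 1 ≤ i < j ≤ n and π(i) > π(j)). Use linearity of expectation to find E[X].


Write X = Σ X_I over the C(104, 2) = 5356 pairs i < j, with X_I the indicator of one inversion.
There are 5356 indicators.
For each fixed pair i < j, the values π(i) and π(j) are two distinct elements of {1, …, 104} in uniformly random order; by symmetry P[π(i) > π(j)] = 1/2.
By linearity: E[X] = 5356 · (1/2) = C(104, 2) · (1/2) = 5356/2 = 2678 ≈ 2678.000000.

E[X] = 2678 = 2678.000000.


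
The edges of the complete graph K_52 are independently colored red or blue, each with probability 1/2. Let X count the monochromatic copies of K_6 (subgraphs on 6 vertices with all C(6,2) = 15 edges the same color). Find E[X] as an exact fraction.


Let X = Σ_S X_S over the C(52, 6) = 20358520 subsets S of size 6, where X_S = 1 if the K_6 on S is monochromatic.
For a fixed S, the K_6 on S has C(6, 2) = 15 edges. P[all 15 edges red] = (1/2)^15, and likewise for blue, so P[monochromatic] = 2·(1/2)^15 = 2^{1 − 15} = 1/16384.
By linearity: E[X] = C(52, 6) · 2^{1 − 15} = 20358520 · 1/16384 = 2544815/2048.
Numerically: E[X] ≈ 1242.585449.

E[X] = C(52,6)·2^(1−C(6,2)) = 2544815/2048 ≈ 1242.585449.


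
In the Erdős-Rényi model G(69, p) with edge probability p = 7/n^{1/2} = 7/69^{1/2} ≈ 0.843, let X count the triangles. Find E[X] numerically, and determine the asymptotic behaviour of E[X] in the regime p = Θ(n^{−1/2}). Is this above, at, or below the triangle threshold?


Number of potential triangles: C(69, 3) = 52394.
Each occurs with probability p³ ≈ (0.843)³ ≈ 5.98440e-01.
By linearity: E[X] = C(69, 3)·p³ ≈ 52394 · 5.98440e-01 ≈ 31354.656.
Since α = 1/2 < 1, p = c/n^{1/2} ≫ 1/n is above the triangle threshold p ~ 1/n. Asymptotically E[X] ~ (c³/6)·n^{3(1−α)} = (7³/6)·n^{1.5} → ∞; triangles are abundant w.h.p.

E[X] ≈ 31354.656; in regime p = Θ(1/n^{1/2}) E[X] diverges (above the triangle threshold p ~ 1/n).


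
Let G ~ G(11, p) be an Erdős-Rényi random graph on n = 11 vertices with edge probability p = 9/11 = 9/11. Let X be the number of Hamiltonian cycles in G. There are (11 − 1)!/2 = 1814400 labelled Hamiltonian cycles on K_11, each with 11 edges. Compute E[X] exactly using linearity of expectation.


K_11 has (11 − 1)!/2 = 1814400 labelled Hamiltonian cycles.
For each such Hamiltonian cycle H, let X_H = 1 if all 11 edges of H are present in G. Then P[X_H = 1] = p^{11} = (9/11)^{11} = 31381059609/285311670611.
Summing the indicators: E[X] = Σ_H E[X_H] = 1814400 · p^{11} = 1814400 · 31381059609/285311670611 = 56937794554569600/285311670611.
Numerically: E[X] ≈ 2e+05.

E[X] = 1814400 · (9/11)^{11} = 56937794554569600/285311670611 ≈ 2e+05.


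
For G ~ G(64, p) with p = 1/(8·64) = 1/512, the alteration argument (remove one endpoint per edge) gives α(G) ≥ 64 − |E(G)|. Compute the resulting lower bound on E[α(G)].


E[|E(G)|] = C(64, 2)·p = 2016 · (1/512) = 63/16.
E[α(G)] ≥ n − E[|E(G)|] = 64 − 63/16 = 961/16.
Numerically: ≈ 60.062.
(This is only a lower bound; the true E[α(G)] may be larger.)

E[α(G)] ≥ 961/16 ≈ 60.062.


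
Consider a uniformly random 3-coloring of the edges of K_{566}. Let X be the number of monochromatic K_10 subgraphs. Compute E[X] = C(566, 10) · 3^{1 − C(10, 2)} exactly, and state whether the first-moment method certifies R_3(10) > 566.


E[X] = C(566, 10) · 3^{1 − 45} = 858376364549067965458 · 3^{−44} = 858376364549067965458/984770902183611232881.
As a reduced fraction: E[X] = 858376364549067965458/984770902183611232881 ≈ 0.87165.
Is E[X] < 1? YES.
Since E[X] < 1, there exists a 3-coloring of K_{566} with no monochromatic K_10; hence R_3(10) > 566.

E[X] = 858376364549067965458/984770902183611232881 ≈ 0.87165; E[X] < 1, so R_3(10) > 566.


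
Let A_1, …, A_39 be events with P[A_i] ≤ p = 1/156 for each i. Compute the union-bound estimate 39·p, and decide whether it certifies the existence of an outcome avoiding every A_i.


Union bound: P[∪_{i=1}^{39} A_i] ≤ Σ_i P[A_i] ≤ 39·p = 39·(1/156) = 1/4.
Numerically: 1/4 ≈ 0.2500000.
Is 1/4 < 1? YES.
Since P[∪ A_i] ≤ 1/4 < 1, the complement has P[∩ A_i^c] ≥ 1 − 1/4 = 3/4 > 0, so some outcome avoids every A_i.

39·p = 1/4 ≈ 0.2500000; existence CERTIFIED by the union bound.


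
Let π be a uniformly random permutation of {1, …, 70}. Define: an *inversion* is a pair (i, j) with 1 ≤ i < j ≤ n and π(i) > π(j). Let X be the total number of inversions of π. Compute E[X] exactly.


Write X = Σ X_I over the C(70, 2) = 2415 pairs i < j, with X_I the indicator of one inversion.
There are 2415 indicators.
For each fixed pair i < j, the values π(i) and π(j) are two distinct elements of {1, …, 70} in uniformly random order; by symmetry P[π(i) > π(j)] = 1/2.
By linearity: E[X] = 2415 · (1/2) = C(70, 2) · (1/2) = 2415/2 = 2415/2 ≈ 1207.500000.

E[X] = 2415/2 = 1207.500000.


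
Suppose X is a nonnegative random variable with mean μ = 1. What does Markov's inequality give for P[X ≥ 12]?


μ = E[X] = 1, a = 12.
Markov: P[X ≥ 12] ≤ μ/a = (1)/12 = 1/12.
Numerically: ≈ 0.08333.
(Since a = 12 > μ = 1.00000, the bound 1/12 is < 1 and informative.)

P[X ≥ 12] ≤ 1/12 ≈ 0.08333.


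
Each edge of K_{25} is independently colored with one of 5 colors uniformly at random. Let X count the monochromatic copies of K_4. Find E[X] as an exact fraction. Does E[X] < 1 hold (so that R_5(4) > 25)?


E[X] = C(25, 4) · 5^{1 − 6} = 12650 · 5^{−5} = 12650/3125.
As a reduced fraction: E[X] = 506/125 ≈ 4.0480000.
Is E[X] < 1? NO.
Since E[X] ≥ 1, the first-moment bound is inconclusive at n = 25; it does NOT by itself certify R_5(4) > 25.

E[X] = 506/125 ≈ 4.0480000; E[X] ≥ 1; first-moment method inconclusive here.


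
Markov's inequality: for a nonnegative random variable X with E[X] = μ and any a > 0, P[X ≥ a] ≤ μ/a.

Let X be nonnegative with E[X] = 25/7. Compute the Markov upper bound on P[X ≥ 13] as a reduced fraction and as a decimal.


μ = E[X] = 25/7, a = 13.
Markov: P[X ≥ 13] ≤ μ/a = (25/7)/13 = 25/91.
Numerically: ≈ 0.27473.
(Since a = 13 > μ = 3.57143, the bound 25/91 is < 1 and informative.)

P[X ≥ 13] ≤ 25/91 ≈ 0.27473.


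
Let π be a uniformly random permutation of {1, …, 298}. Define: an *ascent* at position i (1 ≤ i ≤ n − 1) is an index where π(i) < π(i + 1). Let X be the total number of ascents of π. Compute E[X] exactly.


Write X = Σ X_I over i = 1, …, 297, with X_I the indicator of one ascent.
There are 297 indicators.
For each fixed i, the pair (π(i), π(i+1)) is a uniformly random ordered pair of distinct values from {1, …, 298}; by symmetry P[π(i) < π(i+1)] = 1/2.
By linearity: E[X] = 297 · (1/2) = (298 − 1) · (1/2) = 297/2 ≈ 148.50000.

E[X] = 297/2 = 148.50000.


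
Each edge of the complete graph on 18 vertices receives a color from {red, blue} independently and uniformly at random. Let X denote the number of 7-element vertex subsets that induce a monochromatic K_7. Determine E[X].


Let X = Σ_S X_S over the C(18, 7) = 31824 subsets S of size 7, where X_S = 1 if the K_7 on S is monochromatic.
For a fixed S, the K_7 on S has C(7, 2) = 21 edges. P[all 21 edges red] = (1/2)^21, and likewise for blue, so P[monochromatic] = 2·(1/2)^21 = 2^{1 − 21} = 1/1048576.
By linearity: E[X] = C(18, 7) · 2^{1 − 21} = 31824 · 1/1048576 = 1989/65536.
Numerically: E[X] ≈ 0.03035.

E[X] = C(18,7)·2^(1−C(7,2)) = 1989/65536 ≈ 0.03035.


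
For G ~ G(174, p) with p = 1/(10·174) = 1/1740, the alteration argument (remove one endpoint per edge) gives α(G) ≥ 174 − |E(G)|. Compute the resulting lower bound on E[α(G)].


E[|E(G)|] = C(174, 2)·p = 15051 · (1/1740) = 173/20.
E[α(G)] ≥ n − E[|E(G)|] = 174 − 173/20 = 3307/20.
Numerically: ≈ 165.350.
(This is only a lower bound; the true E[α(G)] may be larger.)

E[α(G)] ≥ 3307/20 ≈ 165.350.


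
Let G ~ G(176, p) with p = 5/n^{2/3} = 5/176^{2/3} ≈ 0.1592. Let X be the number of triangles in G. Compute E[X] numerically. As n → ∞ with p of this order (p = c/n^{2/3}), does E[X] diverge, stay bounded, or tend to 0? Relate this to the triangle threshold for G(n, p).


Number of potential triangles: C(176, 3) = 893200.
Each occurs with probability p³ ≈ (0.1592)³ ≈ 4.035382e-03.
By linearity: E[X] = C(176, 3)·p³ ≈ 893200 · 4.035382e-03 ≈ 3604.4034.
Since α = 2/3 < 1, p = c/n^{2/3} ≫ 1/n is above the triangle threshold p ~ 1/n. Asymptotically E[X] ~ (c³/6)·n^{3(1−α)} = (5³/6)·n^{1} → ∞; triangles are abundant w.h.p.

E[X] ≈ 3604.4034; in regime p = Θ(1/n^{2/3}) E[X] diverges (above the triangle threshold p ~ 1/n).


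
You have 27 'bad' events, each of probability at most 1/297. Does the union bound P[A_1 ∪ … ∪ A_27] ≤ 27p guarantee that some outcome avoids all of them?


Union bound: P[∪_{i=1}^{27} A_i] ≤ Σ_i P[A_i] ≤ 27·p = 27·(1/297) = 1/11.
Numerically: 1/11 ≈ 0.090909.
Is 1/11 < 1? YES.
Since P[∪ A_i] ≤ 1/11 < 1, the complement has P[∩ A_i^c] ≥ 1 − 1/11 = 10/11 > 0, so some outcome avoids every A_i.

27·p = 1/11 ≈ 0.090909; existence CERTIFIED by the union bound.


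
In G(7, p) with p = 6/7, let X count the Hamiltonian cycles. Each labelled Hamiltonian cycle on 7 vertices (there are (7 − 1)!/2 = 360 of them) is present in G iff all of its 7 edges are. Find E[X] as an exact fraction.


K_7 has (7 − 1)!/2 = 360 labelled Hamiltonian cycles.
For each such Hamiltonian cycle H, let X_H = 1 if all 7 edges of H are present in G. Then P[X_H = 1] = p^{7} = (6/7)^{7} = 279936/823543.
Summing the indicators: E[X] = Σ_H E[X_H] = 360 · p^{7} = 360 · 279936/823543 = 100776960/823543.
Numerically: E[X] ≈ 122.37.

E[X] = 360 · (6/7)^{7} = 100776960/823543 ≈ 122.37.


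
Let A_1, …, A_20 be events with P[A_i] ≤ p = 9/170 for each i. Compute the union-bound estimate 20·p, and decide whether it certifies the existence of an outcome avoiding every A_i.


Union bound: P[∪_{i=1}^{20} A_i] ≤ Σ_i P[A_i] ≤ 20·p = 20·(9/170) = 18/17.
Numerically: 18/17 ≈ 1.0588235.
Is 18/17 < 1? NO.
Since the bound 18/17 is ≥ 1, the union bound is uninformative here; it does NOT by itself certify existence.

20·p = 18/17 ≈ 1.0588235; existence NOT certified by the union bound.


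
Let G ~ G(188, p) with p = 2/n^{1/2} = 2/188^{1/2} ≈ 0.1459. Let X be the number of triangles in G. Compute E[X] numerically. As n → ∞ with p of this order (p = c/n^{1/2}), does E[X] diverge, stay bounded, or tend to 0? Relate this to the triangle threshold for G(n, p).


Number of potential triangles: C(188, 3) = 1089836.
Each occurs with probability p³ ≈ (0.1459)³ ≈ 3.103510e-03.
By linearity: E[X] = C(188, 3)·p³ ≈ 1089836 · 3.103510e-03 ≈ 3382.3174.
Since α = 1/2 < 1, p = c/n^{1/2} ≫ 1/n is above the triangle threshold p ~ 1/n. Asymptotically E[X] ~ (c³/6)·n^{3(1−α)} = (2³/6)·n^{1.5} → ∞; triangles are abundant w.h.p.

E[X] ≈ 3382.3174; in regime p = Θ(1/n^{1/2}) E[X] diverges (above the triangle threshold p ~ 1/n).


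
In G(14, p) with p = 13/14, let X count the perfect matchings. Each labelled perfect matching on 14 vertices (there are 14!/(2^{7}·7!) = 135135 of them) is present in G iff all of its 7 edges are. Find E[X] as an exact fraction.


K_14 has 14!/(2^{7}·7!) = 135135 labelled perfect matchings.
For each such perfect matching H, let X_H = 1 if all 7 edges of H are present in G. Then P[X_H = 1] = p^{7} = (13/14)^{7} = 62748517/105413504.
By linearity: E[X] = Σ_H E[X_H] = 135135 · p^{7} = 135135 · 62748517/105413504 = 1211360120685/15059072.
Numerically: E[X] ≈ 8.04e+04.

E[X] = 135135 · (13/14)^{7} = 1211360120685/15059072 ≈ 8.04e+04.


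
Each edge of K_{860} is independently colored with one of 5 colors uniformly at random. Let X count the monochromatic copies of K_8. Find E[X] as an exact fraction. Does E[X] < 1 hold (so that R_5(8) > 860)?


E[X] = C(860, 8) · 5^{1 − 28} = 7182671140665308145 · 5^{−27} = 7182671140665308145/7450580596923828125.
As a reduced fraction: E[X] = 1436534228133061629/1490116119384765625 ≈ 0.964042.
Is E[X] < 1? YES.
Since E[X] < 1, there exists a 5-coloring of K_{860} with no monochromatic K_8; hence R_5(8) > 860.

E[X] = 1436534228133061629/1490116119384765625 ≈ 0.964042; E[X] < 1, so R_5(8) > 860.


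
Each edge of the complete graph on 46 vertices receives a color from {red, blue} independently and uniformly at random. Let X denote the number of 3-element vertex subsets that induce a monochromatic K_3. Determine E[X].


Let X = Σ_S X_S over the C(46, 3) = 15180 subsets S of size 3, where X_S = 1 if the K_3 on S is monochromatic.
For a fixed S, the K_3 on S has C(3, 2) = 3 edges. P[all 3 edges red] = (1/2)^3, and likewise for blue, so P[monochromatic] = 2·(1/2)^3 = 2^{1 − 3} = 1/4.
By linearity: E[X] = C(46, 3) · 2^{1 − 3} = 15180 · 1/4 = 3795.
Numerically: E[X] ≈ 3795.000.

E[X] = C(46,3)·2^(1−C(3,2)) = 3795 ≈ 3795.000.


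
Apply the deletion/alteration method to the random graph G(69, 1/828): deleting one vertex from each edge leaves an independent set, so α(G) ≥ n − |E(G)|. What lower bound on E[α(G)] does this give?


E[|E(G)|] = C(69, 2)·p = 2346 · (1/828) = 17/6.
E[α(G)] ≥ n − E[|E(G)|] = 69 − 17/6 = 397/6.
Numerically: ≈ 66.166667.
(This is only a lower bound; the true E[α(G)] may be larger.)

E[α(G)] ≥ 397/6 ≈ 66.166667.


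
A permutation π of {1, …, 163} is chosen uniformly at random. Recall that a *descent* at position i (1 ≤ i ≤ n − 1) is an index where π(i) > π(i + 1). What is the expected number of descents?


Write X = Σ X_I over i = 1, …, 162, with X_I the indicator of one descent.
There are 162 indicators.
For each fixed i, the pair (π(i), π(i+1)) is a uniformly random ordered pair of distinct values from {1, …, 163}; by symmetry P[π(i) > π(i+1)] = 1/2.
By linearity: E[X] = 162 · (1/2) = (163 − 1) · (1/2) = 81 ≈ 81.0000.

E[X] = 81 = 81.0000.


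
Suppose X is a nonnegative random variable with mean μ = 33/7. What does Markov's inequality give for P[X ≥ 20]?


μ = E[X] = 33/7, a = 20.
Markov: P[X ≥ 20] ≤ μ/a = (33/7)/20 = 33/140.
Numerically: ≈ 0.236.
(Since a = 20 > μ = 4.714, the bound 33/140 is < 1 and informative.)

P[X ≥ 20] ≤ 33/140 ≈ 0.236.


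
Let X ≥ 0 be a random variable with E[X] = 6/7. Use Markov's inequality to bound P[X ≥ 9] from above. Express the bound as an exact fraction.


μ = E[X] = 6/7, a = 9.
Markov: P[X ≥ 9] ≤ μ/a = (6/7)/9 = 2/21.
Numerically: ≈ 0.0952.
(Since a = 9 > μ = 0.8571, the bound 2/21 is < 1 and informative.)

P[X ≥ 9] ≤ 2/21 ≈ 0.0952.


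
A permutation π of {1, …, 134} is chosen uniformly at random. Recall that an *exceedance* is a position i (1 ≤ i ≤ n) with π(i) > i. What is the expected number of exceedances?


Write X = Σ_{i=1}^{134} X_i, where X_i = 1_{π(i) > i}.
For each fixed i, π(i) is uniform over {1, …, 134} (marginal of a uniform permutation), so P[π(i) > i] = (n − i)/n. Summing: Σ_{i=1}^{134} (n − i)/n = (0 + 1 + … + 133)/134 = 134(134 − 1)/(2·134) = (134 − 1)/2.
Hence E[X] = Σ_{i=1}^{134} (134 − i)/134 = 133/2 ≈ 66.5000.

E[X] = 133/2 = 66.5000.


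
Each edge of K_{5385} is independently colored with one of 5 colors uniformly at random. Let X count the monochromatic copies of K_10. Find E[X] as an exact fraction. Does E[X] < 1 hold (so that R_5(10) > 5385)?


E[X] = C(5385, 10) · 5^{1 − 45} = 5603542957245638044321604098176 · 5^{−44} = 5603542957245638044321604098176/5684341886080801486968994140625.
As a reduced fraction: E[X] = 5603542957245638044321604098176/5684341886080801486968994140625 ≈ 0.985786.
Is E[X] < 1? YES.
Since E[X] < 1, there exists a 5-coloring of K_{5385} with no monochromatic K_10; hence R_5(10) > 5385.

E[X] = 5603542957245638044321604098176/5684341886080801486968994140625 ≈ 0.985786; E[X] < 1, so R_5(10) > 5385.


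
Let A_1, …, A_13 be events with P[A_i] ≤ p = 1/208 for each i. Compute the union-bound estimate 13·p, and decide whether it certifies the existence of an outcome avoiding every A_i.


Union bound: P[∪_{i=1}^{13} A_i] ≤ Σ_i P[A_i] ≤ 13·p = 13·(1/208) = 1/16.
Numerically: 1/16 ≈ 0.0625000.
Is 1/16 < 1? YES.
Since P[∪ A_i] ≤ 1/16 < 1, the complement has P[∩ A_i^c] ≥ 1 − 1/16 = 15/16 > 0, so some outcome avoids every A_i.

13·p = 1/16 ≈ 0.0625000; existence CERTIFIED by the union bound.


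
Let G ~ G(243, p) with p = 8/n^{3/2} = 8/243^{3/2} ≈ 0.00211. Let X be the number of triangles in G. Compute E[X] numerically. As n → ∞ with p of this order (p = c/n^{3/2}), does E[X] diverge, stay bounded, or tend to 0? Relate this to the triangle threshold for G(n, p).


Number of potential triangles: C(243, 3) = 2362041.
Each occurs with probability p³ ≈ (0.00211)³ ≈ 9.41980e-09.
By linearity: E[X] = C(243, 3)·p³ ≈ 2362041 · 9.41980e-09 ≈ 0.022.
Since α = 3/2 > 1, p = c/n^{3/2} = o(1/n) is below the triangle threshold p ~ 1/n. Asymptotically E[X] ~ (c³/6)·n^{3(1−α)} = (8³/6)·n^{-1.5} → 0, so by Markov's inequality G has no triangles w.h.p.

E[X] ≈ 0.022; in regime p = Θ(1/n^{3/2}) E[X] tends to 0 (below the triangle threshold p ~ 1/n).


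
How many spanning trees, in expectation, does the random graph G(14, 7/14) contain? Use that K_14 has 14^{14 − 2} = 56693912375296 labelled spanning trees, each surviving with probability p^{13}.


K_14 has 14^{14 − 2} = 56693912375296 labelled spanning trees.
For each such spanning tree H, let X_H = 1 if all 13 edges of H are present in G. Then P[X_H = 1] = p^{13} = (1/2)^{13} = 1/8192.
Summing the indicators: E[X] = Σ_H E[X_H] = 56693912375296 · p^{13} = 56693912375296 · 1/8192 = 13841287201/2.
Numerically: E[X] ≈ 6.92064e+09.

E[X] = 56693912375296 · (1/2)^{13} = 13841287201/2 ≈ 6.92064e+09.


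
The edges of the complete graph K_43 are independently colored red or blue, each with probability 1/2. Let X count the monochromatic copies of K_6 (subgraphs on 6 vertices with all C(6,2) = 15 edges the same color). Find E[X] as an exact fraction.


Let X = Σ_S X_S over the C(43, 6) = 6096454 subsets S of size 6, where X_S = 1 if the K_6 on S is monochromatic.
For a fixed S, the K_6 on S has C(6, 2) = 15 edges. P[all 15 edges red] = (1/2)^15, and likewise for blue, so P[monochromatic] = 2·(1/2)^15 = 2^{1 − 15} = 1/16384.
By linearity: E[X] = C(43, 6) · 2^{1 − 15} = 6096454 · 1/16384 = 3048227/8192.
Numerically: E[X] ≈ 372.098022.

E[X] = C(43,6)·2^(1−C(6,2)) = 3048227/8192 ≈ 372.098022.


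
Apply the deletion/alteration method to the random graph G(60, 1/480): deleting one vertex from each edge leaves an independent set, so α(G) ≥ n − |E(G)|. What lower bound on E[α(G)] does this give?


E[|E(G)|] = C(60, 2)·p = 1770 · (1/480) = 59/16.
E[α(G)] ≥ n − E[|E(G)|] = 60 − 59/16 = 901/16.
Numerically: ≈ 56.3125.
(This is only a lower bound; the true E[α(G)] may be larger.)

E[α(G)] ≥ 901/16 ≈ 56.3125.


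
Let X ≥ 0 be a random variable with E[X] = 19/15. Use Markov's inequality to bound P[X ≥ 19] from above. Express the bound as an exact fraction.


μ = E[X] = 19/15, a = 19.
Markov: P[X ≥ 19] ≤ μ/a = (19/15)/19 = 1/15.
Numerically: ≈ 0.066667.
(Since a = 19 > μ = 1.266667, the bound 1/15 is < 1 and informative.)

P[X ≥ 19] ≤ 1/15 ≈ 0.066667.


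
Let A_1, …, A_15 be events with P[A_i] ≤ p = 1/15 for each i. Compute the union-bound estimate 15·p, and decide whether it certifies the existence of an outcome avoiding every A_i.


Union bound: P[∪_{i=1}^{15} A_i] ≤ Σ_i P[A_i] ≤ 15·p = 15·(1/15) = 1.
Numerically: 1 ≈ 1.00000.
Is 1 < 1? NO.
Since the bound 1 is ≥ 1, the union bound is uninformative here; it does NOT by itself certify existence.

15·p = 1 ≈ 1.00000; existence NOT certified by the union bound.


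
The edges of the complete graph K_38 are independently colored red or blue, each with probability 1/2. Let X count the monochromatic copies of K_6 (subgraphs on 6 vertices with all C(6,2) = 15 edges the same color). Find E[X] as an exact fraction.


Let X = Σ_S X_S over the C(38, 6) = 2760681 subsets S of size 6, where X_S = 1 if the K_6 on S is monochromatic.
For a fixed S, the K_6 on S has C(6, 2) = 15 edges. P[all 15 edges red] = (1/2)^15, and likewise for blue, so P[monochromatic] = 2·(1/2)^15 = 2^{1 − 15} = 1/16384.
By linearity: E[X] = C(38, 6) · 2^{1 − 15} = 2760681 · 1/16384 = 2760681/16384.
Numerically: E[X] ≈ 168.499.

E[X] = C(38,6)·2^(1−C(6,2)) = 2760681/16384 ≈ 168.499.


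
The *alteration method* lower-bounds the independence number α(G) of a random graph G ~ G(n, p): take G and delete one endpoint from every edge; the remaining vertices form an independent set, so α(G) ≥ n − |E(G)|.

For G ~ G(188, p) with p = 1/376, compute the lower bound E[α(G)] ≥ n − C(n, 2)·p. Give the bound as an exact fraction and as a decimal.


E[|E(G)|] = C(188, 2)·p = 17578 · (1/376) = 187/4.
E[α(G)] ≥ n − E[|E(G)|] = 188 − 187/4 = 565/4.
Numerically: ≈ 141.2500.
(This is only a lower bound; the true E[α(G)] may be larger.)

E[α(G)] ≥ 565/4 ≈ 141.2500.


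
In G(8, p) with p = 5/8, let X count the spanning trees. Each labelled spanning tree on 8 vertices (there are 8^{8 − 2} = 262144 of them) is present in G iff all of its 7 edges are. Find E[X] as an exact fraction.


K_8 has 8^{8 − 2} = 262144 labelled spanning trees.
For each such spanning tree H, let X_H = 1 if all 7 edges of H are present in G. Then P[X_H = 1] = p^{7} = (5/8)^{7} = 78125/2097152.
By linearity: E[X] = Σ_H E[X_H] = 262144 · p^{7} = 262144 · 78125/2097152 = 78125/8.
Numerically: E[X] ≈ 9766.

E[X] = 262144 · (5/8)^{7} = 78125/8 ≈ 9766.


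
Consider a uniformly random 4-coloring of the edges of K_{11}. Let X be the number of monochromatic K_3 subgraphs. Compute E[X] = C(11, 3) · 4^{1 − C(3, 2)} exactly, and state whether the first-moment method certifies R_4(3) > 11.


E[X] = C(11, 3) · 4^{1 − 3} = 165 · 4^{−2} = 165/16.
As a reduced fraction: E[X] = 165/16 ≈ 10.312.
Is E[X] < 1? NO.
Since E[X] ≥ 1, the first-moment bound is inconclusive at n = 11; it does NOT by itself certify R_4(3) > 11.

E[X] = 165/16 ≈ 10.312; E[X] ≥ 1; first-moment method inconclusive here.


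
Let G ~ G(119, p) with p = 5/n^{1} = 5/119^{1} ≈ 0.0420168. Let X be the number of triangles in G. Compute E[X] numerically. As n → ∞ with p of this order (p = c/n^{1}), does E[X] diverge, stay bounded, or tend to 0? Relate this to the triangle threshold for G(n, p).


Number of potential triangles: C(119, 3) = 273819.
Each occurs with probability p³ ≈ (0.0420168)³ ≈ 7.41769768e-05.
By linearity: E[X] = C(119, 3)·p³ ≈ 273819 · 7.41769768e-05 ≈ 20.311066.
Here α = 1, so p = 5/n is exactly at the triangle threshold p ~ 1/n. Asymptotically E[X] → c³/6 = 5³/6 = 125/6 ≈ 20.833333, a bounded constant. In this regime the triangle count is asymptotically Poisson(c³/6).

E[X] ≈ 20.311066; in regime p = Θ(1/n^{1}) E[X] stays bounded (at the triangle threshold p ~ 1/n).


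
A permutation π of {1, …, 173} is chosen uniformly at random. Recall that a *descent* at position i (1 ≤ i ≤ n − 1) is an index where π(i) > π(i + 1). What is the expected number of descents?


Write X = Σ X_I over i = 1, …, 172, with X_I the indicator of one descent.
There are 172 indicators.
For each fixed i, the pair (π(i), π(i+1)) is a uniformly random ordered pair of distinct values from {1, …, 173}; by symmetry P[π(i) > π(i+1)] = 1/2.
By linearity: E[X] = 172 · (1/2) = (173 − 1) · (1/2) = 86 ≈ 86.000000.

E[X] = 86 = 86.000000.


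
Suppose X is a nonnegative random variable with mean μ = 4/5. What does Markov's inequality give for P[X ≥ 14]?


μ = E[X] = 4/5, a = 14.
Markov: P[X ≥ 14] ≤ μ/a = (4/5)/14 = 2/35.
Numerically: ≈ 0.0571.
(Since a = 14 > μ = 0.8000, the bound 2/35 is < 1 and informative.)

P[X ≥ 14] ≤ 2/35 ≈ 0.0571.


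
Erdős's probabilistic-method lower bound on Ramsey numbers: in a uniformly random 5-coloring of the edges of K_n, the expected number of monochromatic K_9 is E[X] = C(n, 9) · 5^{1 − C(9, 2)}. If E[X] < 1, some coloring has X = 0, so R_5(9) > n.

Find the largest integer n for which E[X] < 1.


We need C(n, 9) · 5^{1 − 36} < 1, i.e. C(n, 9) < 5^{36 − 1} = 2910383045673370361328125.
Check values of n near the boundary:
  n = 2170: C(2170, 9) = 2891746779868845075610510; 2891746779868845075610510 < 2910383045673370361328125? YES
  n = 2171: C(2171, 9) = 2903784578674959601827205; 2903784578674959601827205 < 2910383045673370361328125? YES
  n = 2172: C(2172, 9) = 2915866900084148060642020; 2915866900084148060642020 < 2910383045673370361328125? NO
  n = 2173: C(2173, 9) = 2927993888115921319674265; 2927993888115921319674265 < 2910383045673370361328125? NO
The largest n with C(n, 9) < 2910383045673370361328125 is n = 2171 (where E[X] = 580756915734991920365441/582076609134674072265625 ≈ 0.997733). Hence R_5(9) > 2171, i.e. R_5(9) ≥ 2172.

Largest n = 2171; hence R_5(9) > 2171.


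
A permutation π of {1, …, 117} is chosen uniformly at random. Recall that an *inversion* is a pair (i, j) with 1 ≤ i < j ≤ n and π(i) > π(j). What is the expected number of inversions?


Write X = Σ X_I over the C(117, 2) = 6786 pairs i < j, with X_I the indicator of one inversion.
There are 6786 indicators.
For each fixed pair i < j, the values π(i) and π(j) are two distinct elements of {1, …, 117} in uniformly random order; by symmetry P[π(i) > π(j)] = 1/2.
By linearity: E[X] = 6786 · (1/2) = C(117, 2) · (1/2) = 6786/2 = 3393 ≈ 3393.0000.

E[X] = 3393 = 3393.0000.


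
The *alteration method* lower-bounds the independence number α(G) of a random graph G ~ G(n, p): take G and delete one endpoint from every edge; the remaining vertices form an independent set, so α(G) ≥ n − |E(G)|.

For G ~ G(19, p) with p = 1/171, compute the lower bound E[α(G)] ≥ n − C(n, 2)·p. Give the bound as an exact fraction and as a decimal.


E[|E(G)|] = C(19, 2)·p = 171 · (1/171) = 1.
E[α(G)] ≥ n − E[|E(G)|] = 19 − 1 = 18.
Numerically: ≈ 18.00000.
(This is only a lower bound; the true E[α(G)] may be larger.)

E[α(G)] ≥ 18 ≈ 18.00000.
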